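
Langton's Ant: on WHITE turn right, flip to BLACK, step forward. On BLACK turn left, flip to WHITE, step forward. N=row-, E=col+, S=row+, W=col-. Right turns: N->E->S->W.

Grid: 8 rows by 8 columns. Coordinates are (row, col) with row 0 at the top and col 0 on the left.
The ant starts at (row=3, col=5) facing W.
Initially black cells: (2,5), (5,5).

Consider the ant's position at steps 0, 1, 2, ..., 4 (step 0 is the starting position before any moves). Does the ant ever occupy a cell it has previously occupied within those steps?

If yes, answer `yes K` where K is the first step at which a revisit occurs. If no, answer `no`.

Step 1: on WHITE (3,5): turn R to N, flip to black, move to (2,5). |black|=3 — new cell
Step 2: on BLACK (2,5): turn L to W, flip to white, move to (2,4). |black|=2 — new cell
Step 3: on WHITE (2,4): turn R to N, flip to black, move to (1,4). |black|=3 — new cell
Step 4: on WHITE (1,4): turn R to E, flip to black, move to (1,5). |black|=4 — new cell
No revisit within 4 steps.

Answer: no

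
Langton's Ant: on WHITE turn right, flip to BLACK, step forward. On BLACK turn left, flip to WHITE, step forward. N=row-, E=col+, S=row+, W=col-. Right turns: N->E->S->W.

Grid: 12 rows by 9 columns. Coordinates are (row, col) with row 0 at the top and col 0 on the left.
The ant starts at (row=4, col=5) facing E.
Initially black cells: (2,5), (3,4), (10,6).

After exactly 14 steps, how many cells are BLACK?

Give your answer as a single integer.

Step 1: on WHITE (4,5): turn R to S, flip to black, move to (5,5). |black|=4
Step 2: on WHITE (5,5): turn R to W, flip to black, move to (5,4). |black|=5
Step 3: on WHITE (5,4): turn R to N, flip to black, move to (4,4). |black|=6
Step 4: on WHITE (4,4): turn R to E, flip to black, move to (4,5). |black|=7
Step 5: on BLACK (4,5): turn L to N, flip to white, move to (3,5). |black|=6
Step 6: on WHITE (3,5): turn R to E, flip to black, move to (3,6). |black|=7
Step 7: on WHITE (3,6): turn R to S, flip to black, move to (4,6). |black|=8
Step 8: on WHITE (4,6): turn R to W, flip to black, move to (4,5). |black|=9
Step 9: on WHITE (4,5): turn R to N, flip to black, move to (3,5). |black|=10
Step 10: on BLACK (3,5): turn L to W, flip to white, move to (3,4). |black|=9
Step 11: on BLACK (3,4): turn L to S, flip to white, move to (4,4). |black|=8
Step 12: on BLACK (4,4): turn L to E, flip to white, move to (4,5). |black|=7
Step 13: on BLACK (4,5): turn L to N, flip to white, move to (3,5). |black|=6
Step 14: on WHITE (3,5): turn R to E, flip to black, move to (3,6). |black|=7

Answer: 7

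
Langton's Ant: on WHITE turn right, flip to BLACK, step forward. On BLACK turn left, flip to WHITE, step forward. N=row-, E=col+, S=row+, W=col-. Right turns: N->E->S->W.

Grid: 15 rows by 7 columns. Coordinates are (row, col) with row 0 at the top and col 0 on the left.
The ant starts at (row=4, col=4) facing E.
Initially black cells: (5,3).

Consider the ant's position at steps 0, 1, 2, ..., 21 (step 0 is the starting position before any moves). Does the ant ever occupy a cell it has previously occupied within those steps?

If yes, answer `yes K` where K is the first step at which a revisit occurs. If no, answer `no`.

Answer: yes 6

Derivation:
Step 1: on WHITE (4,4): turn R to S, flip to black, move to (5,4). |black|=2 — new cell
Step 2: on WHITE (5,4): turn R to W, flip to black, move to (5,3). |black|=3 — new cell
Step 3: on BLACK (5,3): turn L to S, flip to white, move to (6,3). |black|=2 — new cell
Step 4: on WHITE (6,3): turn R to W, flip to black, move to (6,2). |black|=3 — new cell
Step 5: on WHITE (6,2): turn R to N, flip to black, move to (5,2). |black|=4 — new cell
Step 6: on WHITE (5,2): turn R to E, flip to black, move to (5,3). |black|=5 — REVISIT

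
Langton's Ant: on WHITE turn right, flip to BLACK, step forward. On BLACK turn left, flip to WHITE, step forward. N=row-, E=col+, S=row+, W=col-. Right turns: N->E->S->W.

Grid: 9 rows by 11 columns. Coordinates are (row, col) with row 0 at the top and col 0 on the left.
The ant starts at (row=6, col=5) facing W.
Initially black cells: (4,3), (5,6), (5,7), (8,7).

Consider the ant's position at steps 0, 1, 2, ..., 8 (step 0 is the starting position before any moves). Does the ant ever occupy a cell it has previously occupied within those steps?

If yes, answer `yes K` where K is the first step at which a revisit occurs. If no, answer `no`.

Answer: no

Derivation:
Step 1: on WHITE (6,5): turn R to N, flip to black, move to (5,5). |black|=5 — new cell
Step 2: on WHITE (5,5): turn R to E, flip to black, move to (5,6). |black|=6 — new cell
Step 3: on BLACK (5,6): turn L to N, flip to white, move to (4,6). |black|=5 — new cell
Step 4: on WHITE (4,6): turn R to E, flip to black, move to (4,7). |black|=6 — new cell
Step 5: on WHITE (4,7): turn R to S, flip to black, move to (5,7). |black|=7 — new cell
Step 6: on BLACK (5,7): turn L to E, flip to white, move to (5,8). |black|=6 — new cell
Step 7: on WHITE (5,8): turn R to S, flip to black, move to (6,8). |black|=7 — new cell
Step 8: on WHITE (6,8): turn R to W, flip to black, move to (6,7). |black|=8 — new cell
No revisit within 8 steps.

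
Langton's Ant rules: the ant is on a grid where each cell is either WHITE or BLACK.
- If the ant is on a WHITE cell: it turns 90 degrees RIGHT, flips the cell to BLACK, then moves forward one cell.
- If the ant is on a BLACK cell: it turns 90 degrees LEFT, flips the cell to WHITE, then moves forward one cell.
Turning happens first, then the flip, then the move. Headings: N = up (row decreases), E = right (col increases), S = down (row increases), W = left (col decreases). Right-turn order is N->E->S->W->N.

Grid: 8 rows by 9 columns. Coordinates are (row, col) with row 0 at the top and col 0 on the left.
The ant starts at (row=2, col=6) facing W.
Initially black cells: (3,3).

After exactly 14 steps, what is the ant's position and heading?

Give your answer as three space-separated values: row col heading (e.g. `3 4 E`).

Step 1: on WHITE (2,6): turn R to N, flip to black, move to (1,6). |black|=2
Step 2: on WHITE (1,6): turn R to E, flip to black, move to (1,7). |black|=3
Step 3: on WHITE (1,7): turn R to S, flip to black, move to (2,7). |black|=4
Step 4: on WHITE (2,7): turn R to W, flip to black, move to (2,6). |black|=5
Step 5: on BLACK (2,6): turn L to S, flip to white, move to (3,6). |black|=4
Step 6: on WHITE (3,6): turn R to W, flip to black, move to (3,5). |black|=5
Step 7: on WHITE (3,5): turn R to N, flip to black, move to (2,5). |black|=6
Step 8: on WHITE (2,5): turn R to E, flip to black, move to (2,6). |black|=7
Step 9: on WHITE (2,6): turn R to S, flip to black, move to (3,6). |black|=8
Step 10: on BLACK (3,6): turn L to E, flip to white, move to (3,7). |black|=7
Step 11: on WHITE (3,7): turn R to S, flip to black, move to (4,7). |black|=8
Step 12: on WHITE (4,7): turn R to W, flip to black, move to (4,6). |black|=9
Step 13: on WHITE (4,6): turn R to N, flip to black, move to (3,6). |black|=10
Step 14: on WHITE (3,6): turn R to E, flip to black, move to (3,7). |black|=11

Answer: 3 7 E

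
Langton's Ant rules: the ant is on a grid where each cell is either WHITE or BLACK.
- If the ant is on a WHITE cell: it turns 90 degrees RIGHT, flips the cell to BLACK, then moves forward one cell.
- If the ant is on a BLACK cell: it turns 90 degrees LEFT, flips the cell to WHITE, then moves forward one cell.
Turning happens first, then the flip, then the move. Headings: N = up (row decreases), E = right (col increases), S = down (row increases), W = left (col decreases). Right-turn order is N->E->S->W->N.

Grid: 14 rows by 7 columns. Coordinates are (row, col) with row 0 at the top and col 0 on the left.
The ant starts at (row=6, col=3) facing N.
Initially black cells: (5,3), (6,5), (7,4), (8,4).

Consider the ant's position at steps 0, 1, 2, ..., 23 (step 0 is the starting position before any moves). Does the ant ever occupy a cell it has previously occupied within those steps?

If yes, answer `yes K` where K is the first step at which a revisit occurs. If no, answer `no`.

Step 1: on WHITE (6,3): turn R to E, flip to black, move to (6,4). |black|=5 — new cell
Step 2: on WHITE (6,4): turn R to S, flip to black, move to (7,4). |black|=6 — new cell
Step 3: on BLACK (7,4): turn L to E, flip to white, move to (7,5). |black|=5 — new cell
Step 4: on WHITE (7,5): turn R to S, flip to black, move to (8,5). |black|=6 — new cell
Step 5: on WHITE (8,5): turn R to W, flip to black, move to (8,4). |black|=7 — new cell
Step 6: on BLACK (8,4): turn L to S, flip to white, move to (9,4). |black|=6 — new cell
Step 7: on WHITE (9,4): turn R to W, flip to black, move to (9,3). |black|=7 — new cell
Step 8: on WHITE (9,3): turn R to N, flip to black, move to (8,3). |black|=8 — new cell
Step 9: on WHITE (8,3): turn R to E, flip to black, move to (8,4). |black|=9 — REVISIT

Answer: yes 9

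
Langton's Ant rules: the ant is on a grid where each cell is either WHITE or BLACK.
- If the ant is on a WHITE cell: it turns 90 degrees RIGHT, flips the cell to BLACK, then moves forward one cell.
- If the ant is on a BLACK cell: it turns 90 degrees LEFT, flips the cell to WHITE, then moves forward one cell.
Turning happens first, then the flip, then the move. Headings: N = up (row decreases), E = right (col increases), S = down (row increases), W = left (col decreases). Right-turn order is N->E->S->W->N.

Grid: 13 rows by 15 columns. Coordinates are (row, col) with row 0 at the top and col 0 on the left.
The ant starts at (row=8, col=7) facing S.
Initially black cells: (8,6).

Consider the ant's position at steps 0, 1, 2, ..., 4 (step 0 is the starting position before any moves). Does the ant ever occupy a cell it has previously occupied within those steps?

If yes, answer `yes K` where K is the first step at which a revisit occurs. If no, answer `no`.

Answer: no

Derivation:
Step 1: on WHITE (8,7): turn R to W, flip to black, move to (8,6). |black|=2 — new cell
Step 2: on BLACK (8,6): turn L to S, flip to white, move to (9,6). |black|=1 — new cell
Step 3: on WHITE (9,6): turn R to W, flip to black, move to (9,5). |black|=2 — new cell
Step 4: on WHITE (9,5): turn R to N, flip to black, move to (8,5). |black|=3 — new cell
No revisit within 4 steps.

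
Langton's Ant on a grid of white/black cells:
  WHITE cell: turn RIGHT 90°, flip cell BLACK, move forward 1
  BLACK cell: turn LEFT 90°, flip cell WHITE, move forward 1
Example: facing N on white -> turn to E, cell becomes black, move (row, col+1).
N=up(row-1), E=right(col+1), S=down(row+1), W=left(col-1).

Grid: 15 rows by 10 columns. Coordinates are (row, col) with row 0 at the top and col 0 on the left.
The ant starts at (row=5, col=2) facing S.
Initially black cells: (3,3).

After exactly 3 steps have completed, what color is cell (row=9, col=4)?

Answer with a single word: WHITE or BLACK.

Step 1: on WHITE (5,2): turn R to W, flip to black, move to (5,1). |black|=2
Step 2: on WHITE (5,1): turn R to N, flip to black, move to (4,1). |black|=3
Step 3: on WHITE (4,1): turn R to E, flip to black, move to (4,2). |black|=4

Answer: WHITE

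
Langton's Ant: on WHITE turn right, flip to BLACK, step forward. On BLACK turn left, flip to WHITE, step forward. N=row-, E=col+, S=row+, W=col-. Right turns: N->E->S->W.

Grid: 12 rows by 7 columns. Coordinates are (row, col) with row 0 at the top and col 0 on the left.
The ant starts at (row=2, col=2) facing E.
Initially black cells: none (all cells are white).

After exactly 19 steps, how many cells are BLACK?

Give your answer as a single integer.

Answer: 7

Derivation:
Step 1: on WHITE (2,2): turn R to S, flip to black, move to (3,2). |black|=1
Step 2: on WHITE (3,2): turn R to W, flip to black, move to (3,1). |black|=2
Step 3: on WHITE (3,1): turn R to N, flip to black, move to (2,1). |black|=3
Step 4: on WHITE (2,1): turn R to E, flip to black, move to (2,2). |black|=4
Step 5: on BLACK (2,2): turn L to N, flip to white, move to (1,2). |black|=3
Step 6: on WHITE (1,2): turn R to E, flip to black, move to (1,3). |black|=4
Step 7: on WHITE (1,3): turn R to S, flip to black, move to (2,3). |black|=5
Step 8: on WHITE (2,3): turn R to W, flip to black, move to (2,2). |black|=6
Step 9: on WHITE (2,2): turn R to N, flip to black, move to (1,2). |black|=7
Step 10: on BLACK (1,2): turn L to W, flip to white, move to (1,1). |black|=6
Step 11: on WHITE (1,1): turn R to N, flip to black, move to (0,1). |black|=7
Step 12: on WHITE (0,1): turn R to E, flip to black, move to (0,2). |black|=8
Step 13: on WHITE (0,2): turn R to S, flip to black, move to (1,2). |black|=9
Step 14: on WHITE (1,2): turn R to W, flip to black, move to (1,1). |black|=10
Step 15: on BLACK (1,1): turn L to S, flip to white, move to (2,1). |black|=9
Step 16: on BLACK (2,1): turn L to E, flip to white, move to (2,2). |black|=8
Step 17: on BLACK (2,2): turn L to N, flip to white, move to (1,2). |black|=7
Step 18: on BLACK (1,2): turn L to W, flip to white, move to (1,1). |black|=6
Step 19: on WHITE (1,1): turn R to N, flip to black, move to (0,1). |black|=7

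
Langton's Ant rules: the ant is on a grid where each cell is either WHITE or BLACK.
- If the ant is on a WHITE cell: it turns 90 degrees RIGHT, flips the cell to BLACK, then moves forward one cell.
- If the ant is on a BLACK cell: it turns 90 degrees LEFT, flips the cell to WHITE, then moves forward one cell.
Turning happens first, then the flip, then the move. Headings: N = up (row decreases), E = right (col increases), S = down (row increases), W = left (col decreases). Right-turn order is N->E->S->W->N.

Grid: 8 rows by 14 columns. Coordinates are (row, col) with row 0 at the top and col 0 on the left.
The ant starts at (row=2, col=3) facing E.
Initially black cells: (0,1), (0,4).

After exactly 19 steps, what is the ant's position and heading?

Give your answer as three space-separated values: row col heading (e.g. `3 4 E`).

Answer: 0 2 N

Derivation:
Step 1: on WHITE (2,3): turn R to S, flip to black, move to (3,3). |black|=3
Step 2: on WHITE (3,3): turn R to W, flip to black, move to (3,2). |black|=4
Step 3: on WHITE (3,2): turn R to N, flip to black, move to (2,2). |black|=5
Step 4: on WHITE (2,2): turn R to E, flip to black, move to (2,3). |black|=6
Step 5: on BLACK (2,3): turn L to N, flip to white, move to (1,3). |black|=5
Step 6: on WHITE (1,3): turn R to E, flip to black, move to (1,4). |black|=6
Step 7: on WHITE (1,4): turn R to S, flip to black, move to (2,4). |black|=7
Step 8: on WHITE (2,4): turn R to W, flip to black, move to (2,3). |black|=8
Step 9: on WHITE (2,3): turn R to N, flip to black, move to (1,3). |black|=9
Step 10: on BLACK (1,3): turn L to W, flip to white, move to (1,2). |black|=8
Step 11: on WHITE (1,2): turn R to N, flip to black, move to (0,2). |black|=9
Step 12: on WHITE (0,2): turn R to E, flip to black, move to (0,3). |black|=10
Step 13: on WHITE (0,3): turn R to S, flip to black, move to (1,3). |black|=11
Step 14: on WHITE (1,3): turn R to W, flip to black, move to (1,2). |black|=12
Step 15: on BLACK (1,2): turn L to S, flip to white, move to (2,2). |black|=11
Step 16: on BLACK (2,2): turn L to E, flip to white, move to (2,3). |black|=10
Step 17: on BLACK (2,3): turn L to N, flip to white, move to (1,3). |black|=9
Step 18: on BLACK (1,3): turn L to W, flip to white, move to (1,2). |black|=8
Step 19: on WHITE (1,2): turn R to N, flip to black, move to (0,2). |black|=9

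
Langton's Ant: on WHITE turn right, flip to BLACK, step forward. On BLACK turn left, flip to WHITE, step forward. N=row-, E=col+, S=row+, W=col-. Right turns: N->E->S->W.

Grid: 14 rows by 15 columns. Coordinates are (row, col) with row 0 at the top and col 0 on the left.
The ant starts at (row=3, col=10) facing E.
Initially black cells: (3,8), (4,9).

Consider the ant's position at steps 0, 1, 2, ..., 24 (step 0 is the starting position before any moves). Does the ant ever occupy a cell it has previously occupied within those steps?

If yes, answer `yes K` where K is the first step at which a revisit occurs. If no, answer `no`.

Answer: yes 6

Derivation:
Step 1: on WHITE (3,10): turn R to S, flip to black, move to (4,10). |black|=3 — new cell
Step 2: on WHITE (4,10): turn R to W, flip to black, move to (4,9). |black|=4 — new cell
Step 3: on BLACK (4,9): turn L to S, flip to white, move to (5,9). |black|=3 — new cell
Step 4: on WHITE (5,9): turn R to W, flip to black, move to (5,8). |black|=4 — new cell
Step 5: on WHITE (5,8): turn R to N, flip to black, move to (4,8). |black|=5 — new cell
Step 6: on WHITE (4,8): turn R to E, flip to black, move to (4,9). |black|=6 — REVISIT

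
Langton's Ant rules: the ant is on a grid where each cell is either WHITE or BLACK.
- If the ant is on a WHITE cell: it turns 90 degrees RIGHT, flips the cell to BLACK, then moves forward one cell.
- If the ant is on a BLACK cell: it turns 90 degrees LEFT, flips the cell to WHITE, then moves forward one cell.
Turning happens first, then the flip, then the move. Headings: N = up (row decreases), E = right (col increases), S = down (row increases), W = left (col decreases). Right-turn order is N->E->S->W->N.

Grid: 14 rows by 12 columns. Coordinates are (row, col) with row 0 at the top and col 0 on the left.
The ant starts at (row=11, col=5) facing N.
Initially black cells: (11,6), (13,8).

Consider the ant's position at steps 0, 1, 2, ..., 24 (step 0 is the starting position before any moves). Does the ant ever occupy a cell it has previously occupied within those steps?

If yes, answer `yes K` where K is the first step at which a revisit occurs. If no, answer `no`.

Step 1: on WHITE (11,5): turn R to E, flip to black, move to (11,6). |black|=3 — new cell
Step 2: on BLACK (11,6): turn L to N, flip to white, move to (10,6). |black|=2 — new cell
Step 3: on WHITE (10,6): turn R to E, flip to black, move to (10,7). |black|=3 — new cell
Step 4: on WHITE (10,7): turn R to S, flip to black, move to (11,7). |black|=4 — new cell
Step 5: on WHITE (11,7): turn R to W, flip to black, move to (11,6). |black|=5 — REVISIT

Answer: yes 5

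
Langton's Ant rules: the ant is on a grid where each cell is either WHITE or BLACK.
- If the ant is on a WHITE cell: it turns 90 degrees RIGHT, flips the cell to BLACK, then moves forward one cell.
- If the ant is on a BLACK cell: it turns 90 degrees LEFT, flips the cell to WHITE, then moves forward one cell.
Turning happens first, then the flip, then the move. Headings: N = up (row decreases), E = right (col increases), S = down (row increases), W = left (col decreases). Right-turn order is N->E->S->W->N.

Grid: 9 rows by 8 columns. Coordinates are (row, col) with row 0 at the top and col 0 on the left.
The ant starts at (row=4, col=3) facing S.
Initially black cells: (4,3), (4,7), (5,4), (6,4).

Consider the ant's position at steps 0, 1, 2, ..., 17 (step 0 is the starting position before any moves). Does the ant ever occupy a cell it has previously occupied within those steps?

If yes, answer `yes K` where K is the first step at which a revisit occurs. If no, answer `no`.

Step 1: on BLACK (4,3): turn L to E, flip to white, move to (4,4). |black|=3 — new cell
Step 2: on WHITE (4,4): turn R to S, flip to black, move to (5,4). |black|=4 — new cell
Step 3: on BLACK (5,4): turn L to E, flip to white, move to (5,5). |black|=3 — new cell
Step 4: on WHITE (5,5): turn R to S, flip to black, move to (6,5). |black|=4 — new cell
Step 5: on WHITE (6,5): turn R to W, flip to black, move to (6,4). |black|=5 — new cell
Step 6: on BLACK (6,4): turn L to S, flip to white, move to (7,4). |black|=4 — new cell
Step 7: on WHITE (7,4): turn R to W, flip to black, move to (7,3). |black|=5 — new cell
Step 8: on WHITE (7,3): turn R to N, flip to black, move to (6,3). |black|=6 — new cell
Step 9: on WHITE (6,3): turn R to E, flip to black, move to (6,4). |black|=7 — REVISIT

Answer: yes 9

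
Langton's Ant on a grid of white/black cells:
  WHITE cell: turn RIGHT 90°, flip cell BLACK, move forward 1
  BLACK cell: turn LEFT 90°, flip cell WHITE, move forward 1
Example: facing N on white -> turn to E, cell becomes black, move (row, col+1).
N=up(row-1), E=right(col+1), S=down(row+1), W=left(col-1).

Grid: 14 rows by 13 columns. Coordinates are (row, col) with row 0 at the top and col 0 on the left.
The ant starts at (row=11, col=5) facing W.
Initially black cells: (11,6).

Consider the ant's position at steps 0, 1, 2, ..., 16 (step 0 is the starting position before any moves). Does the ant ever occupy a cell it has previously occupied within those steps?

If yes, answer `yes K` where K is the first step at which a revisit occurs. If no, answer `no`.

Answer: yes 7

Derivation:
Step 1: on WHITE (11,5): turn R to N, flip to black, move to (10,5). |black|=2 — new cell
Step 2: on WHITE (10,5): turn R to E, flip to black, move to (10,6). |black|=3 — new cell
Step 3: on WHITE (10,6): turn R to S, flip to black, move to (11,6). |black|=4 — new cell
Step 4: on BLACK (11,6): turn L to E, flip to white, move to (11,7). |black|=3 — new cell
Step 5: on WHITE (11,7): turn R to S, flip to black, move to (12,7). |black|=4 — new cell
Step 6: on WHITE (12,7): turn R to W, flip to black, move to (12,6). |black|=5 — new cell
Step 7: on WHITE (12,6): turn R to N, flip to black, move to (11,6). |black|=6 — REVISIT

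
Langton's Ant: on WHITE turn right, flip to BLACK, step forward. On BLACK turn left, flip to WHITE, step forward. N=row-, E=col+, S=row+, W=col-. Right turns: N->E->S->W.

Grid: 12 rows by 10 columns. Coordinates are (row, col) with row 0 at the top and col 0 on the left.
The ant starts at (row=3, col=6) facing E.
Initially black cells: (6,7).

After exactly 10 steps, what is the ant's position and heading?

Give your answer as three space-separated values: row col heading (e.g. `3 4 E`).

Step 1: on WHITE (3,6): turn R to S, flip to black, move to (4,6). |black|=2
Step 2: on WHITE (4,6): turn R to W, flip to black, move to (4,5). |black|=3
Step 3: on WHITE (4,5): turn R to N, flip to black, move to (3,5). |black|=4
Step 4: on WHITE (3,5): turn R to E, flip to black, move to (3,6). |black|=5
Step 5: on BLACK (3,6): turn L to N, flip to white, move to (2,6). |black|=4
Step 6: on WHITE (2,6): turn R to E, flip to black, move to (2,7). |black|=5
Step 7: on WHITE (2,7): turn R to S, flip to black, move to (3,7). |black|=6
Step 8: on WHITE (3,7): turn R to W, flip to black, move to (3,6). |black|=7
Step 9: on WHITE (3,6): turn R to N, flip to black, move to (2,6). |black|=8
Step 10: on BLACK (2,6): turn L to W, flip to white, move to (2,5). |black|=7

Answer: 2 5 W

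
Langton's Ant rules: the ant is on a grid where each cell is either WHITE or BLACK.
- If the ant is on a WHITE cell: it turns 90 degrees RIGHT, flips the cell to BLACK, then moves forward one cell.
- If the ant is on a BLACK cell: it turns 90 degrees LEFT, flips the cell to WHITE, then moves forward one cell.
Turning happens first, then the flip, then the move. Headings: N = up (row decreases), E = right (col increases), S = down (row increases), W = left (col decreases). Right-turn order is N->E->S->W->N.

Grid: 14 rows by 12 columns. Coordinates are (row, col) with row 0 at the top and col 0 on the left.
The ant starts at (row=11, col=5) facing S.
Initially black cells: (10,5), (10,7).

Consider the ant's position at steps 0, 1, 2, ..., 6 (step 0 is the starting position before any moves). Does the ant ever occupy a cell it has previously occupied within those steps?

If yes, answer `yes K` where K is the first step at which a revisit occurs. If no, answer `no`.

Answer: no

Derivation:
Step 1: on WHITE (11,5): turn R to W, flip to black, move to (11,4). |black|=3 — new cell
Step 2: on WHITE (11,4): turn R to N, flip to black, move to (10,4). |black|=4 — new cell
Step 3: on WHITE (10,4): turn R to E, flip to black, move to (10,5). |black|=5 — new cell
Step 4: on BLACK (10,5): turn L to N, flip to white, move to (9,5). |black|=4 — new cell
Step 5: on WHITE (9,5): turn R to E, flip to black, move to (9,6). |black|=5 — new cell
Step 6: on WHITE (9,6): turn R to S, flip to black, move to (10,6). |black|=6 — new cell
No revisit within 6 steps.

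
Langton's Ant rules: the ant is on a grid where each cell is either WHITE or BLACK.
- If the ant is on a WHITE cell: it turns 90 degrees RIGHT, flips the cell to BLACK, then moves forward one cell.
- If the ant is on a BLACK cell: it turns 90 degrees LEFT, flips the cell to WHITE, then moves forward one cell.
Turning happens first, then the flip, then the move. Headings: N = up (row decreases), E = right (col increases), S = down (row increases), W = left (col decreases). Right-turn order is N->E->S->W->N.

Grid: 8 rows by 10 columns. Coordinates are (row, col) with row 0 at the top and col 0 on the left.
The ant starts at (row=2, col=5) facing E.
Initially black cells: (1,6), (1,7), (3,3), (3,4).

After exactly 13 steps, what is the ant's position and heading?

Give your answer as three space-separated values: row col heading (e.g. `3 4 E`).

Answer: 3 1 N

Derivation:
Step 1: on WHITE (2,5): turn R to S, flip to black, move to (3,5). |black|=5
Step 2: on WHITE (3,5): turn R to W, flip to black, move to (3,4). |black|=6
Step 3: on BLACK (3,4): turn L to S, flip to white, move to (4,4). |black|=5
Step 4: on WHITE (4,4): turn R to W, flip to black, move to (4,3). |black|=6
Step 5: on WHITE (4,3): turn R to N, flip to black, move to (3,3). |black|=7
Step 6: on BLACK (3,3): turn L to W, flip to white, move to (3,2). |black|=6
Step 7: on WHITE (3,2): turn R to N, flip to black, move to (2,2). |black|=7
Step 8: on WHITE (2,2): turn R to E, flip to black, move to (2,3). |black|=8
Step 9: on WHITE (2,3): turn R to S, flip to black, move to (3,3). |black|=9
Step 10: on WHITE (3,3): turn R to W, flip to black, move to (3,2). |black|=10
Step 11: on BLACK (3,2): turn L to S, flip to white, move to (4,2). |black|=9
Step 12: on WHITE (4,2): turn R to W, flip to black, move to (4,1). |black|=10
Step 13: on WHITE (4,1): turn R to N, flip to black, move to (3,1). |black|=11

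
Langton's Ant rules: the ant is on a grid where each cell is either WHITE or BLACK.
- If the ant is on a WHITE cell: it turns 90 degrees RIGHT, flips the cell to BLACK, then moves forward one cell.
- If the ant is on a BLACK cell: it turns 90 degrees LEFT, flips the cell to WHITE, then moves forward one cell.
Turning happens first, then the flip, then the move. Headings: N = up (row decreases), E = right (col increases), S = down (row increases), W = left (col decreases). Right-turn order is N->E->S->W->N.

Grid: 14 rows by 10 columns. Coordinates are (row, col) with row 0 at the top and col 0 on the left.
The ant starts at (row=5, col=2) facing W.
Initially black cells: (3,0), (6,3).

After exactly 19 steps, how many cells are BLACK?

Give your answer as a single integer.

Answer: 9

Derivation:
Step 1: on WHITE (5,2): turn R to N, flip to black, move to (4,2). |black|=3
Step 2: on WHITE (4,2): turn R to E, flip to black, move to (4,3). |black|=4
Step 3: on WHITE (4,3): turn R to S, flip to black, move to (5,3). |black|=5
Step 4: on WHITE (5,3): turn R to W, flip to black, move to (5,2). |black|=6
Step 5: on BLACK (5,2): turn L to S, flip to white, move to (6,2). |black|=5
Step 6: on WHITE (6,2): turn R to W, flip to black, move to (6,1). |black|=6
Step 7: on WHITE (6,1): turn R to N, flip to black, move to (5,1). |black|=7
Step 8: on WHITE (5,1): turn R to E, flip to black, move to (5,2). |black|=8
Step 9: on WHITE (5,2): turn R to S, flip to black, move to (6,2). |black|=9
Step 10: on BLACK (6,2): turn L to E, flip to white, move to (6,3). |black|=8
Step 11: on BLACK (6,3): turn L to N, flip to white, move to (5,3). |black|=7
Step 12: on BLACK (5,3): turn L to W, flip to white, move to (5,2). |black|=6
Step 13: on BLACK (5,2): turn L to S, flip to white, move to (6,2). |black|=5
Step 14: on WHITE (6,2): turn R to W, flip to black, move to (6,1). |black|=6
Step 15: on BLACK (6,1): turn L to S, flip to white, move to (7,1). |black|=5
Step 16: on WHITE (7,1): turn R to W, flip to black, move to (7,0). |black|=6
Step 17: on WHITE (7,0): turn R to N, flip to black, move to (6,0). |black|=7
Step 18: on WHITE (6,0): turn R to E, flip to black, move to (6,1). |black|=8
Step 19: on WHITE (6,1): turn R to S, flip to black, move to (7,1). |black|=9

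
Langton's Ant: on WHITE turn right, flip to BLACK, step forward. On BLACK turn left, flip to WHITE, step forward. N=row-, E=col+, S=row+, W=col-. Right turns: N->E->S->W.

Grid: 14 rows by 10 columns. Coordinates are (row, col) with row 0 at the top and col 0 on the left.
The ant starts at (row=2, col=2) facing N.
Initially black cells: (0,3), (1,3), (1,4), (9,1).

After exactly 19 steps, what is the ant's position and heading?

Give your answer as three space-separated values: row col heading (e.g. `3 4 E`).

Answer: 3 0 W

Derivation:
Step 1: on WHITE (2,2): turn R to E, flip to black, move to (2,3). |black|=5
Step 2: on WHITE (2,3): turn R to S, flip to black, move to (3,3). |black|=6
Step 3: on WHITE (3,3): turn R to W, flip to black, move to (3,2). |black|=7
Step 4: on WHITE (3,2): turn R to N, flip to black, move to (2,2). |black|=8
Step 5: on BLACK (2,2): turn L to W, flip to white, move to (2,1). |black|=7
Step 6: on WHITE (2,1): turn R to N, flip to black, move to (1,1). |black|=8
Step 7: on WHITE (1,1): turn R to E, flip to black, move to (1,2). |black|=9
Step 8: on WHITE (1,2): turn R to S, flip to black, move to (2,2). |black|=10
Step 9: on WHITE (2,2): turn R to W, flip to black, move to (2,1). |black|=11
Step 10: on BLACK (2,1): turn L to S, flip to white, move to (3,1). |black|=10
Step 11: on WHITE (3,1): turn R to W, flip to black, move to (3,0). |black|=11
Step 12: on WHITE (3,0): turn R to N, flip to black, move to (2,0). |black|=12
Step 13: on WHITE (2,0): turn R to E, flip to black, move to (2,1). |black|=13
Step 14: on WHITE (2,1): turn R to S, flip to black, move to (3,1). |black|=14
Step 15: on BLACK (3,1): turn L to E, flip to white, move to (3,2). |black|=13
Step 16: on BLACK (3,2): turn L to N, flip to white, move to (2,2). |black|=12
Step 17: on BLACK (2,2): turn L to W, flip to white, move to (2,1). |black|=11
Step 18: on BLACK (2,1): turn L to S, flip to white, move to (3,1). |black|=10
Step 19: on WHITE (3,1): turn R to W, flip to black, move to (3,0). |black|=11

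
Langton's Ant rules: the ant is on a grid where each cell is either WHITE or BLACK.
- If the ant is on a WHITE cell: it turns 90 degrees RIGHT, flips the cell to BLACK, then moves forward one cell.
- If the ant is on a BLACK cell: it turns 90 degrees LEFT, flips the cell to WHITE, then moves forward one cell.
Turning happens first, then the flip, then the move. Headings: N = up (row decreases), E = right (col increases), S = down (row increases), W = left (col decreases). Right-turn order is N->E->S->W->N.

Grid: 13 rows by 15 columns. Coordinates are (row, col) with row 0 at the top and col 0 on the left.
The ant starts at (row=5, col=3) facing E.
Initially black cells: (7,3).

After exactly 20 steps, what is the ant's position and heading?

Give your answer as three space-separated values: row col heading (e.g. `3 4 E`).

Answer: 3 1 W

Derivation:
Step 1: on WHITE (5,3): turn R to S, flip to black, move to (6,3). |black|=2
Step 2: on WHITE (6,3): turn R to W, flip to black, move to (6,2). |black|=3
Step 3: on WHITE (6,2): turn R to N, flip to black, move to (5,2). |black|=4
Step 4: on WHITE (5,2): turn R to E, flip to black, move to (5,3). |black|=5
Step 5: on BLACK (5,3): turn L to N, flip to white, move to (4,3). |black|=4
Step 6: on WHITE (4,3): turn R to E, flip to black, move to (4,4). |black|=5
Step 7: on WHITE (4,4): turn R to S, flip to black, move to (5,4). |black|=6
Step 8: on WHITE (5,4): turn R to W, flip to black, move to (5,3). |black|=7
Step 9: on WHITE (5,3): turn R to N, flip to black, move to (4,3). |black|=8
Step 10: on BLACK (4,3): turn L to W, flip to white, move to (4,2). |black|=7
Step 11: on WHITE (4,2): turn R to N, flip to black, move to (3,2). |black|=8
Step 12: on WHITE (3,2): turn R to E, flip to black, move to (3,3). |black|=9
Step 13: on WHITE (3,3): turn R to S, flip to black, move to (4,3). |black|=10
Step 14: on WHITE (4,3): turn R to W, flip to black, move to (4,2). |black|=11
Step 15: on BLACK (4,2): turn L to S, flip to white, move to (5,2). |black|=10
Step 16: on BLACK (5,2): turn L to E, flip to white, move to (5,3). |black|=9
Step 17: on BLACK (5,3): turn L to N, flip to white, move to (4,3). |black|=8
Step 18: on BLACK (4,3): turn L to W, flip to white, move to (4,2). |black|=7
Step 19: on WHITE (4,2): turn R to N, flip to black, move to (3,2). |black|=8
Step 20: on BLACK (3,2): turn L to W, flip to white, move to (3,1). |black|=7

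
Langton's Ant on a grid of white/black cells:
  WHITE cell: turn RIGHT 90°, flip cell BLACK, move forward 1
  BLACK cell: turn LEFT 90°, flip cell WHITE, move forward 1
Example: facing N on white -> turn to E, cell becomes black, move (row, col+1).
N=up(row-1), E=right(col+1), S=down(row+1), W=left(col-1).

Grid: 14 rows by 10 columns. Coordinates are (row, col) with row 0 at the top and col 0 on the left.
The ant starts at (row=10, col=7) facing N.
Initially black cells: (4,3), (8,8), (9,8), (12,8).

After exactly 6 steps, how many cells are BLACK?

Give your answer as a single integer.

Step 1: on WHITE (10,7): turn R to E, flip to black, move to (10,8). |black|=5
Step 2: on WHITE (10,8): turn R to S, flip to black, move to (11,8). |black|=6
Step 3: on WHITE (11,8): turn R to W, flip to black, move to (11,7). |black|=7
Step 4: on WHITE (11,7): turn R to N, flip to black, move to (10,7). |black|=8
Step 5: on BLACK (10,7): turn L to W, flip to white, move to (10,6). |black|=7
Step 6: on WHITE (10,6): turn R to N, flip to black, move to (9,6). |black|=8

Answer: 8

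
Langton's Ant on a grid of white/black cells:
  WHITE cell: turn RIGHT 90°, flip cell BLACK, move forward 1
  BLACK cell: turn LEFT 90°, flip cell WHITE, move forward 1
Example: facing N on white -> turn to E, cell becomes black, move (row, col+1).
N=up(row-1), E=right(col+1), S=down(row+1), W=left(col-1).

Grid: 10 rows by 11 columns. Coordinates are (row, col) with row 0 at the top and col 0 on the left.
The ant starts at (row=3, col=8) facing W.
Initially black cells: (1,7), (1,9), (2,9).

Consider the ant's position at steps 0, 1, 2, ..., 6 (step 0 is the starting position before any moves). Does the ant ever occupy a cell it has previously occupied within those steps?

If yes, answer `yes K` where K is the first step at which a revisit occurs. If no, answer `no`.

Step 1: on WHITE (3,8): turn R to N, flip to black, move to (2,8). |black|=4 — new cell
Step 2: on WHITE (2,8): turn R to E, flip to black, move to (2,9). |black|=5 — new cell
Step 3: on BLACK (2,9): turn L to N, flip to white, move to (1,9). |black|=4 — new cell
Step 4: on BLACK (1,9): turn L to W, flip to white, move to (1,8). |black|=3 — new cell
Step 5: on WHITE (1,8): turn R to N, flip to black, move to (0,8). |black|=4 — new cell
Step 6: on WHITE (0,8): turn R to E, flip to black, move to (0,9). |black|=5 — new cell
No revisit within 6 steps.

Answer: no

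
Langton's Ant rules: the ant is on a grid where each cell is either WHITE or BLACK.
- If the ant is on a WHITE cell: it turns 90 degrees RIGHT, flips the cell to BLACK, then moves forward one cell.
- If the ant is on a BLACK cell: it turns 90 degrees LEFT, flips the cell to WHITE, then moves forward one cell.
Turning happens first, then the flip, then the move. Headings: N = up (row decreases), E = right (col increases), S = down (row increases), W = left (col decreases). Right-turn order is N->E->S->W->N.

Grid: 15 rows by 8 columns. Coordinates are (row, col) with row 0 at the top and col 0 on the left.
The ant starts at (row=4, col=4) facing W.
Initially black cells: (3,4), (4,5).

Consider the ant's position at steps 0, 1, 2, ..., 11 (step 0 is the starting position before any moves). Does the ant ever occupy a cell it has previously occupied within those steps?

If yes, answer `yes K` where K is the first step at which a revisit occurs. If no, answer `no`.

Step 1: on WHITE (4,4): turn R to N, flip to black, move to (3,4). |black|=3 — new cell
Step 2: on BLACK (3,4): turn L to W, flip to white, move to (3,3). |black|=2 — new cell
Step 3: on WHITE (3,3): turn R to N, flip to black, move to (2,3). |black|=3 — new cell
Step 4: on WHITE (2,3): turn R to E, flip to black, move to (2,4). |black|=4 — new cell
Step 5: on WHITE (2,4): turn R to S, flip to black, move to (3,4). |black|=5 — REVISIT

Answer: yes 5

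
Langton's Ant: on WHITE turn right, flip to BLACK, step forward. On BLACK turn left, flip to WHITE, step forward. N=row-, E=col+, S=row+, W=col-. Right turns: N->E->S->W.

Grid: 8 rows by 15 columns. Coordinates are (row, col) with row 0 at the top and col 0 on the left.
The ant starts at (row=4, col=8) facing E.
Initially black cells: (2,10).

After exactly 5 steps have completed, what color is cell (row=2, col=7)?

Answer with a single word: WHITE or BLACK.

Step 1: on WHITE (4,8): turn R to S, flip to black, move to (5,8). |black|=2
Step 2: on WHITE (5,8): turn R to W, flip to black, move to (5,7). |black|=3
Step 3: on WHITE (5,7): turn R to N, flip to black, move to (4,7). |black|=4
Step 4: on WHITE (4,7): turn R to E, flip to black, move to (4,8). |black|=5
Step 5: on BLACK (4,8): turn L to N, flip to white, move to (3,8). |black|=4

Answer: WHITE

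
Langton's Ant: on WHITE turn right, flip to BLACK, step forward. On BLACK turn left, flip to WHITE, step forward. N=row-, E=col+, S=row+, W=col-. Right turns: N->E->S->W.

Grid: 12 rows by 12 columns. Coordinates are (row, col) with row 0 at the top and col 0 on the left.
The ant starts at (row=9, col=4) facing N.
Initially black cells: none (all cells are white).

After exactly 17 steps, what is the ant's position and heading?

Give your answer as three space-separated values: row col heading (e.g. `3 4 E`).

Answer: 9 3 W

Derivation:
Step 1: on WHITE (9,4): turn R to E, flip to black, move to (9,5). |black|=1
Step 2: on WHITE (9,5): turn R to S, flip to black, move to (10,5). |black|=2
Step 3: on WHITE (10,5): turn R to W, flip to black, move to (10,4). |black|=3
Step 4: on WHITE (10,4): turn R to N, flip to black, move to (9,4). |black|=4
Step 5: on BLACK (9,4): turn L to W, flip to white, move to (9,3). |black|=3
Step 6: on WHITE (9,3): turn R to N, flip to black, move to (8,3). |black|=4
Step 7: on WHITE (8,3): turn R to E, flip to black, move to (8,4). |black|=5
Step 8: on WHITE (8,4): turn R to S, flip to black, move to (9,4). |black|=6
Step 9: on WHITE (9,4): turn R to W, flip to black, move to (9,3). |black|=7
Step 10: on BLACK (9,3): turn L to S, flip to white, move to (10,3). |black|=6
Step 11: on WHITE (10,3): turn R to W, flip to black, move to (10,2). |black|=7
Step 12: on WHITE (10,2): turn R to N, flip to black, move to (9,2). |black|=8
Step 13: on WHITE (9,2): turn R to E, flip to black, move to (9,3). |black|=9
Step 14: on WHITE (9,3): turn R to S, flip to black, move to (10,3). |black|=10
Step 15: on BLACK (10,3): turn L to E, flip to white, move to (10,4). |black|=9
Step 16: on BLACK (10,4): turn L to N, flip to white, move to (9,4). |black|=8
Step 17: on BLACK (9,4): turn L to W, flip to white, move to (9,3). |black|=7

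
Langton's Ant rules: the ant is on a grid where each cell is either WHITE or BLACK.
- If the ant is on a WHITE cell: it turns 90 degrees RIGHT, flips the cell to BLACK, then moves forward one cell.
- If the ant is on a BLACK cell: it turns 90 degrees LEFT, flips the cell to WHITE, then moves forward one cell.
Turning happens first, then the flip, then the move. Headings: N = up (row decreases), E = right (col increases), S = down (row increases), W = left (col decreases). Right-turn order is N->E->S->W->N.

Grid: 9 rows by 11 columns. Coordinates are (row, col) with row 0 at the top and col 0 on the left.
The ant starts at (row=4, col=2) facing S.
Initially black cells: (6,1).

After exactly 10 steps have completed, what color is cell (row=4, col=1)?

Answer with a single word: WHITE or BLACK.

Step 1: on WHITE (4,2): turn R to W, flip to black, move to (4,1). |black|=2
Step 2: on WHITE (4,1): turn R to N, flip to black, move to (3,1). |black|=3
Step 3: on WHITE (3,1): turn R to E, flip to black, move to (3,2). |black|=4
Step 4: on WHITE (3,2): turn R to S, flip to black, move to (4,2). |black|=5
Step 5: on BLACK (4,2): turn L to E, flip to white, move to (4,3). |black|=4
Step 6: on WHITE (4,3): turn R to S, flip to black, move to (5,3). |black|=5
Step 7: on WHITE (5,3): turn R to W, flip to black, move to (5,2). |black|=6
Step 8: on WHITE (5,2): turn R to N, flip to black, move to (4,2). |black|=7
Step 9: on WHITE (4,2): turn R to E, flip to black, move to (4,3). |black|=8
Step 10: on BLACK (4,3): turn L to N, flip to white, move to (3,3). |black|=7

Answer: BLACK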